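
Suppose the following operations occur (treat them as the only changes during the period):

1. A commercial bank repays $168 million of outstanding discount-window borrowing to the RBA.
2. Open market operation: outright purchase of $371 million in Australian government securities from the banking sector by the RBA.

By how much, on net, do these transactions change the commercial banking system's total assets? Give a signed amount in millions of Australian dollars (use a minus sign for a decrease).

RBA balance sheet:
  Assets:      Securities +$371M, Loans to banks −$168M
  Liabilities: Bank reserves +$203M
Commercial banking system:
  Assets:      Reserves at CB +$203M, Securities −$371M
  Liabilities: Borrowings from CB −$168M
Change in total bank assets = -$168 million.

-$168 million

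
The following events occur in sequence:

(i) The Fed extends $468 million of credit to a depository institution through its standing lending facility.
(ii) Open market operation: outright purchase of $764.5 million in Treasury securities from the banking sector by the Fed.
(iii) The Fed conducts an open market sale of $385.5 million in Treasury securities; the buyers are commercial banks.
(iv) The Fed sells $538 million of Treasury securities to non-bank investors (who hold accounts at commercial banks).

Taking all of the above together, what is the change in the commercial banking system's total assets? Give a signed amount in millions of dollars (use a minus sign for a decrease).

-$70 million

Discount-window loan $468 million: bank balance sheets expand → +$468M.
OMO purchase (from banks) $764.5 million: just an asset swap on bank balance sheets → 0.
OMO sale (to banks) $385.5 million: just an asset swap on bank balance sheets → 0.
Asset sale (to non-banks) $538 million: bank balance sheets shrink → −$538M.
Net: 468 + 0 + 0 − 538 = -$70 million.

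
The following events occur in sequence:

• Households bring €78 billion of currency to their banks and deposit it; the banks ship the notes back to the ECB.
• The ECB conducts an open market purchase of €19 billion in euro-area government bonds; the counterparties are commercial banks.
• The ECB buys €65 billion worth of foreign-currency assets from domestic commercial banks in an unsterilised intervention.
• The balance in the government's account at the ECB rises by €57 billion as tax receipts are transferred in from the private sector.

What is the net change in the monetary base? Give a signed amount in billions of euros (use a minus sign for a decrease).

Currency deposit €78 billion: just a shift between currency and reserves — both are base money → 0.
OMO purchase (from banks) €19 billion: ECB balance sheet expands → +€19B.
FX purchase €65 billion: ECB balance sheet expands → +€65B.
Government account inflow €57 billion: reserves shift to a non-base liability → −€57B.
Net: 0 + 19 + 65 − 57 = +€27 billion.

+€27 billion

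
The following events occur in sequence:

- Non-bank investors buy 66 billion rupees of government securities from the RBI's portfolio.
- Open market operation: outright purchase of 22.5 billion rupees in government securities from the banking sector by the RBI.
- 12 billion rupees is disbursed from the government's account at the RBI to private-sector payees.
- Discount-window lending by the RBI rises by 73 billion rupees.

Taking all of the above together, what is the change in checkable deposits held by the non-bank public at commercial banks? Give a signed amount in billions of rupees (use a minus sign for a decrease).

-54 billion

Asset sale (to non-banks) 66 billion rupees: non-bank counterparties' bank balances fall → −66B.
OMO purchase (from banks) 22.5 billion rupees: the counterparty is a bank, so public deposits are unchanged → 0.
Government spending 12 billion rupees: non-bank counterparties' bank balances rise → +12B.
Discount-window loan 73 billion rupees: the counterparty is a bank, so public deposits are unchanged → 0.
Net: −66 + 0 + 12 + 0 = -54 billion.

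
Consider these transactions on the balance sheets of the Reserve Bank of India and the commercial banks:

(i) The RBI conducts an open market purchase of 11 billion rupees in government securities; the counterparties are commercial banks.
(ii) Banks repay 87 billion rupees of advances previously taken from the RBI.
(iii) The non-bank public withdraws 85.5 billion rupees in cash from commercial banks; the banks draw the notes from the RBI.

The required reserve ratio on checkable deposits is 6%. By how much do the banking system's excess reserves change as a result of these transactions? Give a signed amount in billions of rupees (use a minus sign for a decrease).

-156.37 billion

OMO purchase (from banks) 11 billion rupees: reserves +11B, deposits 0.
Discount-window repayment 87 billion rupees: reserves −87B, deposits 0.
Currency withdrawal 85.5 billion rupees: reserves −85.5B, deposits −85.5B.
Totals: Δreserves = −161.5B, Δdeposits = −85.5B.
Δrequired reserves = 6% × −85.5B = −5.13B.
Δexcess reserves = Δreserves − Δrequired = −161.5B − (−5.13B) = -156.37 billion.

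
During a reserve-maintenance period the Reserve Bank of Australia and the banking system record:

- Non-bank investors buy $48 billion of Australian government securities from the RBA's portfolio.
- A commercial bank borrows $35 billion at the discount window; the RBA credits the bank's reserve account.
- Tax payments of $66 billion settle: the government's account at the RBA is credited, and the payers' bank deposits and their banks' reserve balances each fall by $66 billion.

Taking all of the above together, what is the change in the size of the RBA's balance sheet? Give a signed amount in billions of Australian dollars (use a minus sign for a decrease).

-$13 billion

RBA balance sheet:
  Assets:      Securities −$48B, Loans to banks +$35B
  Liabilities: Bank reserves −$79B, Government deposits +$66B
Commercial banking system:
  Assets:      Reserves at CB −$79B
  Liabilities: Checkable deposits −$114B, Borrowings from CB +$35B
Change in total RBA assets = -$13 billion.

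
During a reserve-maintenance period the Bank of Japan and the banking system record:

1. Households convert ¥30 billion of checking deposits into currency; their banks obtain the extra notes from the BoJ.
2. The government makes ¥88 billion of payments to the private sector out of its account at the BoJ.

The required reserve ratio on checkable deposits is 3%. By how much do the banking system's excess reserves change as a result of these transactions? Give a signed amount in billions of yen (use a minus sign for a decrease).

+¥56.26 billion

Currency withdrawal ¥30 billion: reserves −¥30B, deposits −¥30B.
Government spending ¥88 billion: reserves +¥88B, deposits +¥88B.
Totals: Δreserves = +¥58B, Δdeposits = +¥58B.
Δrequired reserves = 3% × +¥58B = +¥1.74B.
Δexcess reserves = Δreserves − Δrequired = +¥58B − (+¥1.74B) = +¥56.26 billion.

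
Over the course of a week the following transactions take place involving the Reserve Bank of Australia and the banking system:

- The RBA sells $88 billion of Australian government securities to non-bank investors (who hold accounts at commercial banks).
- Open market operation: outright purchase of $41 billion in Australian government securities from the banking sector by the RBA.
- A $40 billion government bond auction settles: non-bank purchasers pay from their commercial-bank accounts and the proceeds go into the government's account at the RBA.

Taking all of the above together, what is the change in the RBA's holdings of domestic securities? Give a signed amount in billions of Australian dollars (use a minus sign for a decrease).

-$47 billion

Asset sale (to non-banks) $88 billion: securities removed from the RBA's portfolio → −$88B.
OMO purchase (from banks) $41 billion: securities added to the RBA's portfolio → +$41B.
Government account inflow $40 billion: the RBA's securities portfolio is untouched → 0.
Net: −88 + 41 + 0 = -$47 billion.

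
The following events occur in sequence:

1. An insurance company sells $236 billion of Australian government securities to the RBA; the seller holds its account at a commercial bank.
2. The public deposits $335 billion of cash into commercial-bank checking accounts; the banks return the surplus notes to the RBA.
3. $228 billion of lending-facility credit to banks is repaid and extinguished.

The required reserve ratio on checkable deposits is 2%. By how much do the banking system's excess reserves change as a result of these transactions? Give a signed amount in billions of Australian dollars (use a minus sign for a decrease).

+$331.58 billion

Asset purchase (from non-banks) $236 billion: reserves +$236B, deposits +$236B.
Currency deposit $335 billion: reserves +$335B, deposits +$335B.
Discount-window repayment $228 billion: reserves −$228B, deposits 0.
Totals: Δreserves = +$343B, Δdeposits = +$571B.
Δrequired reserves = 2% × +$571B = +$11.42B.
Δexcess reserves = Δreserves − Δrequired = +$343B − (+$11.42B) = +$331.58 billion.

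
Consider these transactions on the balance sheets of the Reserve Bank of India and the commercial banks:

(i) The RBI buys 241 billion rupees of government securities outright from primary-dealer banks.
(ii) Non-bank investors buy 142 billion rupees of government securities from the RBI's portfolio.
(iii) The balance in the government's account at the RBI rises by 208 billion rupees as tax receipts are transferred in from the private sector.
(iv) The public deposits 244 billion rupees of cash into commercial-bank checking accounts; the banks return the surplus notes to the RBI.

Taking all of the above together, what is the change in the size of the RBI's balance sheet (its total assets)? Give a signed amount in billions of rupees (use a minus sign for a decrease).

+99 billion

OMO purchase (from banks) 241 billion rupees: an RBI asset is acquired → +241B.
Asset sale (to non-banks) 142 billion rupees: an RBI asset is shed → −142B.
Government account inflow 208 billion rupees: only the composition of liabilities changes → 0.
Currency deposit 244 billion rupees: only the composition of liabilities changes → 0.
Net: 241 − 142 + 0 + 0 = +99 billion.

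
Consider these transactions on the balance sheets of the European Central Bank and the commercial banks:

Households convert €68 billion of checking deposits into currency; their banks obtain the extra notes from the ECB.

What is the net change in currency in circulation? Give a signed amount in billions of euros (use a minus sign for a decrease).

ECB balance sheet:
  Assets:      no change
  Liabilities: Bank reserves −€68B, Currency in circulation +€68B
Commercial banking system:
  Assets:      Reserves at CB −€68B
  Liabilities: Checkable deposits −€68B
So the change in currency in circulation is +€68 billion.

+€68 billion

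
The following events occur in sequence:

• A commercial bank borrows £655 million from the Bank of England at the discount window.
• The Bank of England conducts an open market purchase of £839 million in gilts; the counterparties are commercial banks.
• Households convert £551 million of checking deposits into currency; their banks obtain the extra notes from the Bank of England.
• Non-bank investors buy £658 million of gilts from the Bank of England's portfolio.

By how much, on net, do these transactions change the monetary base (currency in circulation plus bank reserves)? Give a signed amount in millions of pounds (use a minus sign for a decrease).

Bank of England balance sheet:
  Assets:      Securities +£181M, Loans to banks +£655M
  Liabilities: Bank reserves +£285M, Currency in circulation +£551M
Monetary base = currency + reserves: +£551M + (+£285M) = +£836 million.

+£836 million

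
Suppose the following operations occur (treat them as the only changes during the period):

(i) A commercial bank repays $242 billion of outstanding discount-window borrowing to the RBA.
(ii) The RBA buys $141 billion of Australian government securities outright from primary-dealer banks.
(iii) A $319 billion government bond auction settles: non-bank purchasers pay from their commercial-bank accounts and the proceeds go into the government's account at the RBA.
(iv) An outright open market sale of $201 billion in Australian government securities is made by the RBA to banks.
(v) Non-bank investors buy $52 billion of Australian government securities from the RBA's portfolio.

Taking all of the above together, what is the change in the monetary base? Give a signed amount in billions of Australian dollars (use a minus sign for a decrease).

-$673 billion

RBA balance sheet:
  Assets:      Securities −$112B, Loans to banks −$242B
  Liabilities: Bank reserves −$673B, Government deposits +$319B
Monetary base = currency + reserves: 0 + (−$673B) = -$673 billion.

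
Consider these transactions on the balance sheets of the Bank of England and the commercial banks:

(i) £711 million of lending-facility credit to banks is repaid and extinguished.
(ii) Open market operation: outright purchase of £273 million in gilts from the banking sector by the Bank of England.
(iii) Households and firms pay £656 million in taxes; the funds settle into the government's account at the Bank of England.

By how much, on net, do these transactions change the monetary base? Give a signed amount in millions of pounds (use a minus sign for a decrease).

Discount-window repayment £711 million: Bank of England balance sheet contracts → −£711M.
OMO purchase (from banks) £273 million: Bank of England balance sheet expands → +£273M.
Government account inflow £656 million: reserves shift to a non-base liability → −£656M.
Net: −711 + 273 − 656 = -£1094 million.

-£1094 million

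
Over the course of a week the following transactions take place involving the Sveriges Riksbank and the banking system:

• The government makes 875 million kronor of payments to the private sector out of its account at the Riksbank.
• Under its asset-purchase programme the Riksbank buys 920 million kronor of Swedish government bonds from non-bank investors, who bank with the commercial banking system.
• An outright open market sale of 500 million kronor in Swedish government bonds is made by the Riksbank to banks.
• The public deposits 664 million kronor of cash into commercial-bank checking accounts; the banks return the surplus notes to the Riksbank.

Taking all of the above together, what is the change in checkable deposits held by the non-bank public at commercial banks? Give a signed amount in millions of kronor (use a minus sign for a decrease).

Riksbank balance sheet:
  Assets:      Securities +420M
  Liabilities: Bank reserves +1959M, Currency in circulation −664M, Government deposits −875M
Commercial banking system:
  Assets:      Reserves at CB +1959M, Securities +500M
  Liabilities: Checkable deposits +2459M
So the change in checkable deposits held by the non-bank public at commercial banks is +2459 million.

+2459 million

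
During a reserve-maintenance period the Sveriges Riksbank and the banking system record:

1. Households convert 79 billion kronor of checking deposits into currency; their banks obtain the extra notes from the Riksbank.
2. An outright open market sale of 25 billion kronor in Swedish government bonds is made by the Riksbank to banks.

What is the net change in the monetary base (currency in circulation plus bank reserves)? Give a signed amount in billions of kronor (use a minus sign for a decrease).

-25 billion

Currency withdrawal 79 billion kronor: just a shift between currency and reserves — both are base money → 0.
OMO sale (to banks) 25 billion kronor: Riksbank balance sheet contracts → −25B.
Net: 0 − 25 = -25 billion.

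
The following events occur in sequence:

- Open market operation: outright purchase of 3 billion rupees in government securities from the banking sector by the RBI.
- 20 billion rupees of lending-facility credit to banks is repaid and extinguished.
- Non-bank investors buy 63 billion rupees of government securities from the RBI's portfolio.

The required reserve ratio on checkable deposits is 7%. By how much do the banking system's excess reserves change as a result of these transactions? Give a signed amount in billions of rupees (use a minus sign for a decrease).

-75.59 billion

OMO purchase (from banks) 3 billion rupees: reserves +3B, deposits 0.
Discount-window repayment 20 billion rupees: reserves −20B, deposits 0.
Asset sale (to non-banks) 63 billion rupees: reserves −63B, deposits −63B.
Totals: Δreserves = −80B, Δdeposits = −63B.
Δrequired reserves = 7% × −63B = −4.41B.
Δexcess reserves = Δreserves − Δrequired = −80B − (−4.41B) = -75.59 billion.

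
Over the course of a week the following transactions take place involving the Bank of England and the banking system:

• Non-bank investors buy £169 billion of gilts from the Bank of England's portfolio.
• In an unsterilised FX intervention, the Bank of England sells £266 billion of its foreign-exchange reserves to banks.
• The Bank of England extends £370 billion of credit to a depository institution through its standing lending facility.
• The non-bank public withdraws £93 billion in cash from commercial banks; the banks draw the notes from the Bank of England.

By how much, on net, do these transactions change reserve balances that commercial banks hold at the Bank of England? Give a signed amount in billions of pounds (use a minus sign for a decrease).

-£158 billion

Asset sale (to non-banks) £169 billion: the non-bank buyers' banks settle from reserves → −£169B.
FX sale £266 billion: the buying banks pay out of their reserve balances → −£266B.
Discount-window loan £370 billion: the loan is credited to the bank's reserve account → +£370B.
Currency withdrawal £93 billion: banks swap reserves for currency → −£93B.
Net: −169 − 266 + 370 − 93 = -£158 billion.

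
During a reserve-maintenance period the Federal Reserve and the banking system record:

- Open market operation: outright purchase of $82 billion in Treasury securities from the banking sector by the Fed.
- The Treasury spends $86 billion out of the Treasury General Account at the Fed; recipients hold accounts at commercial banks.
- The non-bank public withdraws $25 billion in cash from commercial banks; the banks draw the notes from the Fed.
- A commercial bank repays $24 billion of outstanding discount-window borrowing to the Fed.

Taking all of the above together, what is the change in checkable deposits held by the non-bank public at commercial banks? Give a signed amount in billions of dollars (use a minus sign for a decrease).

OMO purchase (from banks) $82 billion: the counterparty is a bank, so public deposits are unchanged → 0.
Government spending $86 billion: non-bank counterparties' bank balances rise → +$86B.
Currency withdrawal $25 billion: non-bank counterparties' bank balances fall → −$25B.
Discount-window repayment $24 billion: the counterparty is a bank, so public deposits are unchanged → 0.
Net: 0 + 86 − 25 + 0 = +$61 billion.

+$61 billion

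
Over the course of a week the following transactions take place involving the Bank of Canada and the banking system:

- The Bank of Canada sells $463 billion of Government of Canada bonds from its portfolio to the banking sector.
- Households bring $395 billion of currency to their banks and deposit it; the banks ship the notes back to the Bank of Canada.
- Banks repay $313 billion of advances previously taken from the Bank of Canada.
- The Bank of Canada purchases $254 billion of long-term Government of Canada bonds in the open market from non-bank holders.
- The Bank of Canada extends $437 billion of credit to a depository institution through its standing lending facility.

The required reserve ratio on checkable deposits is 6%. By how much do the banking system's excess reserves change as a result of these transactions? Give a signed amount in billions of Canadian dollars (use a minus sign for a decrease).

OMO sale (to banks) $463 billion: reserves −$463B, deposits 0.
Currency deposit $395 billion: reserves +$395B, deposits +$395B.
Discount-window repayment $313 billion: reserves −$313B, deposits 0.
Asset purchase (from non-banks) $254 billion: reserves +$254B, deposits +$254B.
Discount-window loan $437 billion: reserves +$437B, deposits 0.
Totals: Δreserves = +$310B, Δdeposits = +$649B.
Δrequired reserves = 6% × +$649B = +$38.94B.
Δexcess reserves = Δreserves − Δrequired = +$310B − (+$38.94B) = +$271.06 billion.

+$271.06 billion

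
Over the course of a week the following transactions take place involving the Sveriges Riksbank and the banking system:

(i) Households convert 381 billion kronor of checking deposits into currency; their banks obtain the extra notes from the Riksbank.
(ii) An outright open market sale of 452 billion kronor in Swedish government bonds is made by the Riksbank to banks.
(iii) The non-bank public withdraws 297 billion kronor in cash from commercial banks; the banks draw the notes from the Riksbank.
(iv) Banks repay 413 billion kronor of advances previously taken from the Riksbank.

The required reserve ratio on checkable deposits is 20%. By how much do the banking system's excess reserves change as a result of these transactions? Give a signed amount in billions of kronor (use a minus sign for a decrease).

Currency withdrawal 381 billion kronor: reserves −381B, deposits −381B.
OMO sale (to banks) 452 billion kronor: reserves −452B, deposits 0.
Currency withdrawal 297 billion kronor: reserves −297B, deposits −297B.
Discount-window repayment 413 billion kronor: reserves −413B, deposits 0.
Totals: Δreserves = −1543B, Δdeposits = −678B.
Δrequired reserves = 20% × −678B = −135.6B.
Δexcess reserves = Δreserves − Δrequired = −1543B − (−135.6B) = -1407.4 billion.

-1407.4 billion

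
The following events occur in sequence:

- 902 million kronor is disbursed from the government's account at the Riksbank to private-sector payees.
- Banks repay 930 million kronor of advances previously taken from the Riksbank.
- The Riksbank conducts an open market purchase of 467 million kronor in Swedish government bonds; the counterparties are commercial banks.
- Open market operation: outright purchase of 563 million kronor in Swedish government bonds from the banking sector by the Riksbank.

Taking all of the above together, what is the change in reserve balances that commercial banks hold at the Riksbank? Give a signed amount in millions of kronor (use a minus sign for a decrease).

Government spending 902 million kronor: government payments flow into bank reserve accounts → +902M.
Discount-window repayment 930 million kronor: repayment is debited from reserves → −930M.
OMO purchase (from banks) 467 million kronor: the Riksbank pays by crediting reserve accounts → +467M.
OMO purchase (from banks) 563 million kronor: the Riksbank pays by crediting reserve accounts → +563M.
Net: 902 − 930 + 467 + 563 = +1002 million.

+1002 million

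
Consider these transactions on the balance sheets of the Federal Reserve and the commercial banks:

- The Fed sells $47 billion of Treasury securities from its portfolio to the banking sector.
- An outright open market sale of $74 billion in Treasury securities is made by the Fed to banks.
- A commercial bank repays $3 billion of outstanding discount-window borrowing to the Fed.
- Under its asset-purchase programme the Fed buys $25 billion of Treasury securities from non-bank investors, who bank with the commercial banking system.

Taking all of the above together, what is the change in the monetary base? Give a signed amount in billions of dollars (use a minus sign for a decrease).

-$99 billion

Fed balance sheet:
  Assets:      Securities −$96B, Loans to banks −$3B
  Liabilities: Bank reserves −$99B
Monetary base = currency + reserves: 0 + (−$99B) = -$99 billion.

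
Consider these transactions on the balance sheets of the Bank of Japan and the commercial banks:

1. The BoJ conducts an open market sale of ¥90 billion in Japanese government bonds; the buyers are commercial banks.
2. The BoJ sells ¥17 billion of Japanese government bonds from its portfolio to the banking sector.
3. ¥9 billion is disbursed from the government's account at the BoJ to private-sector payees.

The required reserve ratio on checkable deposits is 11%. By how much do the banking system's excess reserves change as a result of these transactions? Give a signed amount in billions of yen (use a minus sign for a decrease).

OMO sale (to banks) ¥90 billion: reserves −¥90B, deposits 0.
OMO sale (to banks) ¥17 billion: reserves −¥17B, deposits 0.
Government spending ¥9 billion: reserves +¥9B, deposits +¥9B.
Totals: Δreserves = −¥98B, Δdeposits = +¥9B.
Δrequired reserves = 11% × +¥9B = +¥0.99B.
Δexcess reserves = Δreserves − Δrequired = −¥98B − (+¥0.99B) = -¥98.99 billion.

-¥98.99 billion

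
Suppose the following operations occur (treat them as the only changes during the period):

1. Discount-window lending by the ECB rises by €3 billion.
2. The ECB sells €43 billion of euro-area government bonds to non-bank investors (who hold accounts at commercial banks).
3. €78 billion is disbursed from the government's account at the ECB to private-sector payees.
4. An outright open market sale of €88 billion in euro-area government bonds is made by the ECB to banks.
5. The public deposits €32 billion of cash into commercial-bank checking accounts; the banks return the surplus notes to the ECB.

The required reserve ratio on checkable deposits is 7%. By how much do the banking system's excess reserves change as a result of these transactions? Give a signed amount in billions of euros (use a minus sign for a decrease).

Discount-window loan €3 billion: reserves +€3B, deposits 0.
Asset sale (to non-banks) €43 billion: reserves −€43B, deposits −€43B.
Government spending €78 billion: reserves +€78B, deposits +€78B.
OMO sale (to banks) €88 billion: reserves −€88B, deposits 0.
Currency deposit €32 billion: reserves +€32B, deposits +€32B.
Totals: Δreserves = −€18B, Δdeposits = +€67B.
Δrequired reserves = 7% × +€67B = +€4.69B.
Δexcess reserves = Δreserves − Δrequired = −€18B − (+€4.69B) = -€22.69 billion.

-€22.69 billion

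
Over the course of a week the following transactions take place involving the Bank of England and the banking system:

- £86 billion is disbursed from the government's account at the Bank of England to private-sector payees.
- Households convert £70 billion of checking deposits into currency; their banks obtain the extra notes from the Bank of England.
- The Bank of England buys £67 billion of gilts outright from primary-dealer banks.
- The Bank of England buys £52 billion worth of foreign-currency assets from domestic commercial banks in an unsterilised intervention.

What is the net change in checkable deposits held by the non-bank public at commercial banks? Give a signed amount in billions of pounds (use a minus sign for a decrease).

+£16 billion

Government spending £86 billion: non-bank counterparties' bank balances rise → +£86B.
Currency withdrawal £70 billion: non-bank counterparties' bank balances fall → −£70B.
OMO purchase (from banks) £67 billion: the counterparty is a bank, so public deposits are unchanged → 0.
FX purchase £52 billion: the counterparty is a bank, so public deposits are unchanged → 0.
Net: 86 − 70 + 0 + 0 = +£16 billion.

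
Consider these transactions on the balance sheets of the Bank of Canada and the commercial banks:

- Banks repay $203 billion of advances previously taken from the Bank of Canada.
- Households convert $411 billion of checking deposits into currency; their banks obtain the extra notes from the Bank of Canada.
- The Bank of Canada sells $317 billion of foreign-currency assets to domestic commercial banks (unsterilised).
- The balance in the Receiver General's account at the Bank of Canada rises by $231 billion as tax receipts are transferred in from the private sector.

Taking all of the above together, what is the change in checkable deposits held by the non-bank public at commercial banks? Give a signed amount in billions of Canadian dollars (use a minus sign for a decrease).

-$642 billion

Bank of Canada balance sheet:
  Assets:      Loans to banks −$203B, Foreign assets −$317B
  Liabilities: Bank reserves −$1162B, Currency in circulation +$411B, Government deposits +$231B
Commercial banking system:
  Assets:      Reserves at CB −$1162B, Foreign assets +$317B
  Liabilities: Checkable deposits −$642B, Borrowings from CB −$203B
So the change in checkable deposits held by the non-bank public at commercial banks is -$642 billion.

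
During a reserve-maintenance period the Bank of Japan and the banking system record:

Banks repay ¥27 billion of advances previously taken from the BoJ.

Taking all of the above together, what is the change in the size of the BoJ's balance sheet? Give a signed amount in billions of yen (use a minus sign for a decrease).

-¥27 billion

BoJ balance sheet:
  Assets:      Loans to banks −¥27B
  Liabilities: Bank reserves −¥27B
Change in total BoJ assets = -¥27 billion.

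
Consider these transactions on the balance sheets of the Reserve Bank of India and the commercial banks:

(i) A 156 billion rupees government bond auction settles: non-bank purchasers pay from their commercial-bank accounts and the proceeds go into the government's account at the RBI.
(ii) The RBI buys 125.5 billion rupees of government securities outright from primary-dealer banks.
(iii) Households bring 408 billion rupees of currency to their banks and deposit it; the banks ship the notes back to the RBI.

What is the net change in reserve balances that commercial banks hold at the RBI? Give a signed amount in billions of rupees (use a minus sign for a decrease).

RBI balance sheet:
  Assets:      Securities +125.5B
  Liabilities: Bank reserves +377.5B, Currency in circulation −408B, Government deposits +156B
Commercial banking system:
  Assets:      Reserves at CB +377.5B, Securities −125.5B
  Liabilities: Checkable deposits +252B
So the change in reserve balances that commercial banks hold at the RBI is +377.5 billion.

+377.5 billion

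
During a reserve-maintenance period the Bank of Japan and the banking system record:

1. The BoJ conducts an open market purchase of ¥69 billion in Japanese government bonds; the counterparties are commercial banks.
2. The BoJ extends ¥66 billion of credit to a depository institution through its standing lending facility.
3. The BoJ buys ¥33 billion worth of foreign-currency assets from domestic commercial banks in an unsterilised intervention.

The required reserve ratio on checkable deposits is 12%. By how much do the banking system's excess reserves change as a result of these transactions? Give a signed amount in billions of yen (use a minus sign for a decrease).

OMO purchase (from banks) ¥69 billion: reserves +¥69B, deposits 0.
Discount-window loan ¥66 billion: reserves +¥66B, deposits 0.
FX purchase ¥33 billion: reserves +¥33B, deposits 0.
Totals: Δreserves = +¥168B, Δdeposits = 0.
Δrequired reserves = 12% × 0 = 0.
Δexcess reserves = Δreserves − Δrequired = +¥168B − (0) = +¥168 billion.

+¥168 billion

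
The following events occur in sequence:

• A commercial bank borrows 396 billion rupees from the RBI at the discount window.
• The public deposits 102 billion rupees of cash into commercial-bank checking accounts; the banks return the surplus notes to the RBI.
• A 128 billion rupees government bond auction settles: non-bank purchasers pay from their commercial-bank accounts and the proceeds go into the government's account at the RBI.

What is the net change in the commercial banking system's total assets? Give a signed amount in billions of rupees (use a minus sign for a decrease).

RBI balance sheet:
  Assets:      Loans to banks +396B
  Liabilities: Bank reserves +370B, Currency in circulation −102B, Government deposits +128B
Commercial banking system:
  Assets:      Reserves at CB +370B
  Liabilities: Checkable deposits −26B, Borrowings from CB +396B
Change in total bank assets = +370 billion.

+370 billion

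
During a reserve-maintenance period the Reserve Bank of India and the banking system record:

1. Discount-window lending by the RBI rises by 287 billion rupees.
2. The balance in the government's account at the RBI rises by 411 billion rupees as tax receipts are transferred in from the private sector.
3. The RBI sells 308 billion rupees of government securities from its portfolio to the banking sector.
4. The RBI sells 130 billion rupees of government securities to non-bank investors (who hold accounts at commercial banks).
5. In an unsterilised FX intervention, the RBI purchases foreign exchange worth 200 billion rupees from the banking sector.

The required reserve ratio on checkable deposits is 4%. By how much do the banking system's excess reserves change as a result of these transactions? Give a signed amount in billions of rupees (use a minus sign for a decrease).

-340.36 billion

Discount-window loan 287 billion rupees: reserves +287B, deposits 0.
Government account inflow 411 billion rupees: reserves −411B, deposits −411B.
OMO sale (to banks) 308 billion rupees: reserves −308B, deposits 0.
Asset sale (to non-banks) 130 billion rupees: reserves −130B, deposits −130B.
FX purchase 200 billion rupees: reserves +200B, deposits 0.
Totals: Δreserves = −362B, Δdeposits = −541B.
Δrequired reserves = 4% × −541B = −21.64B.
Δexcess reserves = Δreserves − Δrequired = −362B − (−21.64B) = -340.36 billion.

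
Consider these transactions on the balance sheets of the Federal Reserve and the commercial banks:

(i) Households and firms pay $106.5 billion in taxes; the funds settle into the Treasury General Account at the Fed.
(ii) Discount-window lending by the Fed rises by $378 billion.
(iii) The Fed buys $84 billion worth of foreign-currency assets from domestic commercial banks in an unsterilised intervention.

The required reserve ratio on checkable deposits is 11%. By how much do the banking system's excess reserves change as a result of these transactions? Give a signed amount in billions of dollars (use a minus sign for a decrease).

+$367.215 billion

Government account inflow $106.5 billion: reserves −$106.5B, deposits −$106.5B.
Discount-window loan $378 billion: reserves +$378B, deposits 0.
FX purchase $84 billion: reserves +$84B, deposits 0.
Totals: Δreserves = +$355.5B, Δdeposits = −$106.5B.
Δrequired reserves = 11% × −$106.5B = −$11.715B.
Δexcess reserves = Δreserves − Δrequired = +$355.5B − (−$11.715B) = +$367.215 billion.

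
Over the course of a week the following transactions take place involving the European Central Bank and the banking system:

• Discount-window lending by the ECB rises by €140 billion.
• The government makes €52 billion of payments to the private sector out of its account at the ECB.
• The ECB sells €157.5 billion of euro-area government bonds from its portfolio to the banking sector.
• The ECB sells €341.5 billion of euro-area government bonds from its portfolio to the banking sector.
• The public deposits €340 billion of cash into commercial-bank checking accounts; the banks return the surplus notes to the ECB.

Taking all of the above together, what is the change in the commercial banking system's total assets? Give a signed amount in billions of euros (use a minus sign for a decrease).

+€532 billion

Discount-window loan €140 billion: bank balance sheets expand → +€140B.
Government spending €52 billion: bank balance sheets expand → +€52B.
OMO sale (to banks) €157.5 billion: just an asset swap on bank balance sheets → 0.
OMO sale (to banks) €341.5 billion: just an asset swap on bank balance sheets → 0.
Currency deposit €340 billion: bank balance sheets expand → +€340B.
Net: 140 + 52 + 0 + 0 + 340 = +€532 billion.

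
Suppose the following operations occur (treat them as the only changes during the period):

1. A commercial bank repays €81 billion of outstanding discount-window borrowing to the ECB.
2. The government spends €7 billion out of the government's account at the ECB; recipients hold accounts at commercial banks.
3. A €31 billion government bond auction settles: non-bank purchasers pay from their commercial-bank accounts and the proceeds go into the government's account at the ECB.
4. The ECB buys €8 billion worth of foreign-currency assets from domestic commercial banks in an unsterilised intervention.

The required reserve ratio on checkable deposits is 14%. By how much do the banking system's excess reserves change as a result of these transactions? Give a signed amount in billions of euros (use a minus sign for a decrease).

-€93.64 billion

Discount-window repayment €81 billion: reserves −€81B, deposits 0.
Government spending €7 billion: reserves +€7B, deposits +€7B.
Government account inflow €31 billion: reserves −€31B, deposits −€31B.
FX purchase €8 billion: reserves +€8B, deposits 0.
Totals: Δreserves = −€97B, Δdeposits = −€24B.
Δrequired reserves = 14% × −€24B = −€3.36B.
Δexcess reserves = Δreserves − Δrequired = −€97B − (−€3.36B) = -€93.64 billion.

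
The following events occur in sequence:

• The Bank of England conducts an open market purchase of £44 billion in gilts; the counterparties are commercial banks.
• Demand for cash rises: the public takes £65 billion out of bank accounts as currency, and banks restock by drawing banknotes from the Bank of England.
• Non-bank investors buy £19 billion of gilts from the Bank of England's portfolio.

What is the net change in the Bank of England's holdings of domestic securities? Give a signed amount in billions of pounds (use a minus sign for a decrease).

+£25 billion

OMO purchase (from banks) £44 billion: securities added to the Bank of England's portfolio → +£44B.
Currency withdrawal £65 billion: the Bank of England's securities portfolio is untouched → 0.
Asset sale (to non-banks) £19 billion: securities removed from the Bank of England's portfolio → −£19B.
Net: 44 + 0 − 19 = +£25 billion.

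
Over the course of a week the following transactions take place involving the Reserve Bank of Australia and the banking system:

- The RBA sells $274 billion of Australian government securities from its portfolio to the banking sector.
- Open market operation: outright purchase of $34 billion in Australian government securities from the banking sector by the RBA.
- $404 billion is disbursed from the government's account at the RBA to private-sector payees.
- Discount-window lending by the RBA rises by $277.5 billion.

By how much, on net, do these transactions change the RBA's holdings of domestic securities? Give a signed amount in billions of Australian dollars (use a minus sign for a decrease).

-$240 billion

RBA balance sheet:
  Assets:      Securities −$240B, Loans to banks +$277.5B
  Liabilities: Bank reserves +$441.5B, Government deposits −$404B
So the change in the RBA's holdings of domestic securities is -$240 billion.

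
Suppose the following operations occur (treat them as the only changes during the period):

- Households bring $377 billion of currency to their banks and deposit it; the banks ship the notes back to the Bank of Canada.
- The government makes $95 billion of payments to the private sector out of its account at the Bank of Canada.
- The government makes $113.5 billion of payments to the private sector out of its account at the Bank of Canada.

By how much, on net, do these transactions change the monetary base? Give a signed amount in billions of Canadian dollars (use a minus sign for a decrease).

+$208.5 billion

Currency deposit $377 billion: just a shift between currency and reserves — both are base money → 0.
Government spending $95 billion: a non-base liability converts back to reserves → +$95B.
Government spending $113.5 billion: a non-base liability converts back to reserves → +$113.5B.
Net: 0 + 95 + 113.5 = +$208.5 billion.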